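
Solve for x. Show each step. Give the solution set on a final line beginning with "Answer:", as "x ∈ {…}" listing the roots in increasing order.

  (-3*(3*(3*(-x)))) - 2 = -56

Step 1. [(-3*(3*(3*(-x)))) - 2 = -56] -2 is outermost — add 2 both sides. So sub: -3*(3*(3*(-x))) = -54.
Step 2. [-3*(3*(3*(-x))) = -54] divide by the outer -3, so div: 3*(3*(-x)) = 18.
Step 3. [3*(3*(-x)) = 18] LHS = 3·(…); ÷3 both sides ⇒ div: 3*(-x) = 6.
Step 4. [3*(-x) = 6] leading coefficient 3: divide by 3, so div: -x = 2.
Step 5. [-x = 2] LHS negated; negate both sides. So neg: x = -2.

Answer: x ∈ {-2}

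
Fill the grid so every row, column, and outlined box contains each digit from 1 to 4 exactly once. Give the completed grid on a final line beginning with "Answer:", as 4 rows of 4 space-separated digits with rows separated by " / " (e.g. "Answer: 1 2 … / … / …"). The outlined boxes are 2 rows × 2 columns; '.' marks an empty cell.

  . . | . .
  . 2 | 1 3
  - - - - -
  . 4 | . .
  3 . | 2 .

Step 1. [r4c2∈{1}] nothing but 1 survives at r4c2, so r4c2=1.
Step 2. [r1c3∈{4}] nothing but 4 survives at r1c3. So r1c3=4.
Step 3. [r3c4∈{1}] nothing but 1 survives at r3c4, so r3c4=1.
Step 4. [r4c4∈{4}] only 4 remains possible at r4c4, so r4c4=4.
Step 5. [r3c3∈{3}] r3c3's peers cover all but 3 ⇒ r3c3=3.
Step 6. [r1c4∈{2}] r1c4's peers cover all but 2, so r1c4=2.
Step 7. [r2c1∈{4}] r2c1's peers cover all but 4, so r2c1=4.
Step 8. [r1c2∈{3}] only 3 remains possible at r1c2, so r1c2=3.
Step 9. [r1c1∈{1}] nothing but 1 survives at r1c1, so r1c1=1.
Step 10. [r3c1∈{2}] r3c1's peers cover all but 2, so r3c1=2.

Answer: 1 3 4 2 / 4 2 1 3 / 2 4 3 1 / 3 1 2 4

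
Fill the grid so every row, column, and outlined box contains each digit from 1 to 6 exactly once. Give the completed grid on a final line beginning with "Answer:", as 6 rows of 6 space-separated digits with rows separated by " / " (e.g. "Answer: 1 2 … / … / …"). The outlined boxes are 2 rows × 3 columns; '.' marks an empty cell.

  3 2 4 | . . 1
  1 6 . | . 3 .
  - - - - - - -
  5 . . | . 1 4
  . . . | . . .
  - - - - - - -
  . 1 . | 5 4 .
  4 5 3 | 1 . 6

Step 1. [r1c4∈{6}] r1c4's peers cover all but 6 ⇒ r1c4=6.
Step 2. [r3c3∈{2,6}] row 3 places 6 nowhere but r3c3 ⇒ r3c3=6.
Step 3. [r4c1∈{2}] r4c1 is down to just 2, so r4c1=2.
Step 4. [r4c4∈{3}] r4c4's peers cover all but 3. So r4c4=3.
Step 5. [r4c6∈{5}] r4c6's peers cover all but 5. So r4c6=5.
Step 6. [r2c6∈{2}] r2c6 is down to just 2 ⇒ r2c6=2.
Step 7. [r5c1∈{6}] r5c1 is down to just 6, so r5c1=6.
Step 8. [r3c4∈{2}] r3c4 has the single candidate 2. So r3c4=2.
Step 9. [r4c3∈{1}] r4c3 has the single candidate 1 ⇒ r4c3=1.
Step 10. [r6c5∈{2}] nothing but 2 survives at r6c5, so r6c5=2.
Step 11. [r4c2∈{4}] r4c2 has the single candidate 4, so r4c2=4.
Step 12. [r5c3∈{2}] r5c3 is down to just 2. So r5c3=2.
Step 13. [r2c4∈{4}] r2c4 has the single candidate 4 ⇒ r2c4=4.
Step 14. [r5c6∈{3}] r5c6's peers cover all but 3, so r5c6=3.
Step 15. [r1c5∈{5}] r1c5 is down to just 5 ⇒ r1c5=5.
Step 16. [r3c2∈{3}] nothing but 3 survives at r3c2. So r3c2=3.
Step 17. [r4c5∈{6}] r4c5 has the single candidate 6. So r4c5=6.
Step 18. [r2c3∈{5}] nothing but 5 survives at r2c3, so r2c3=5.

Answer: 3 2 4 6 5 1 / 1 6 5 4 3 2 / 5 3 6 2 1 4 / 2 4 1 3 6 5 / 6 1 2 5 4 3 / 4 5 3 1 2 6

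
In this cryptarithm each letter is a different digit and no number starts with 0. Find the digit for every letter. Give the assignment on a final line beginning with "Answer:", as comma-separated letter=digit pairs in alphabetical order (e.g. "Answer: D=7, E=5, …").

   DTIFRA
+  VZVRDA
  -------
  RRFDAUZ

Step 1. [col 1: A + A ≡ Z (mod 10)] no forcing yet in column 1 (carry-in 0); A=8 is free and consistent — try it ⇒ A=8.
Step 2. [R] the sum has 7 digits but both addends have 6; that extra leading digit R is the final carry, namely 1 ⇒ R=1.
Step 3. [col 1: A + A ≡ Z (mod 10)] from column 1 (A=8, carry-in 0, digits 1,8 already taken and all letters distinct): Z must equal 6, so Z=6.
Step 4. [col 2: R + D ≡ U (mod 10)] several values work for U in column 2 (R + D ≡ U (mod 10), carry-in 1); try U=4. So U=4.
Step 5. [col 2: R + D ≡ U (mod 10)] column 2: given R=1, U=4, carry-in 1, and digits 1,4,6,8 already taken and all letters distinct, R+D≡U (mod 10) forces D=2. So D=2.
Step 6. [col 3: F + R ≡ A (mod 10)] column 3: given R=1, A=8, carry-in 0, and digits 1,2,4,6,8 already taken and all letters distinct, F+R≡A (mod 10) forces F=7. So F=7.
Step 7. [col 4: I + V ≡ D (mod 10)] V=9 is one option consistent with column 4 (I + V ≡ D (mod 10), carry-in 0) — take it ⇒ V=9.
Step 8. [col 4: I + V ≡ D (mod 10)] in column 4 we have I+V≡D with carry-in 0; given V=9, D=2 and digits 1,2,4,6,7,8,9 already taken and all letters distinct, that pins I to 3. So I=3.
Step 9. [col 5: T + Z ≡ F (mod 10)] column 5 reads T+Z+carry(1)=F with Z=6, F=7; with digits 1,2,3,4,6,7,8,9 already taken and all letters distinct, the only value for T is 0, so T=0.

Answer: A=8, D=2, F=7, I=3, R=1, T=0, U=4, V=9, Z=6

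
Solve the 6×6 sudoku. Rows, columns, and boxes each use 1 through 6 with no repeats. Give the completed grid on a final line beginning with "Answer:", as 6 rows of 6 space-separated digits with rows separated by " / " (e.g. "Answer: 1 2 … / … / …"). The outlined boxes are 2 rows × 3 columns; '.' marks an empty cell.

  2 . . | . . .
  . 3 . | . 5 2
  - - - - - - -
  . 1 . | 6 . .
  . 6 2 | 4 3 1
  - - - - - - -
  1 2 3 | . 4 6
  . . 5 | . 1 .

Step 1. [r1c6∈{3,4}] in col 6, 4 fits only at r1c6 ⇒ r1c6=4.
Step 2. [r3c1∈{3,4,5}] in row 3, 3 fits only at r3c1. So r3c1=3.
Step 3. [r1c4∈{1,3}] row 1 places 3 nowhere but r1c4 ⇒ r1c4=3.
Step 4. [r6c1∈{4,6}] across row 6, 6 lands solely at r6c1. So r6c1=6.
Step 5. [r2c3∈{1,4,6}] row 2 places 6 nowhere but r2c3. So r2c3=6.
Step 6. [r3c5∈{2}] nothing but 2 survives at r3c5. So r3c5=2.
Step 7. [r6c6∈{3}] r6c6 is down to just 3, so r6c6=3.
Step 8. [r1c2∈{5}] r1c2 has the single candidate 5 ⇒ r1c2=5.
Step 9. [r1c3∈{1}] only 1 remains possible at r1c3 ⇒ r1c3=1.
Step 10. [r3c6∈{5}] nothing but 5 survives at r3c6. So r3c6=5.
Step 11. [r6c2∈{4}] only 4 remains possible at r6c2, so r6c2=4.
Step 12. [r4c1∈{5}] r4c1 has the single candidate 5, so r4c1=5.
Step 13. [r3c3∈{4}] r3c3's peers cover all but 4. So r3c3=4.
Step 14. [r1c5∈{6}] r1c5's peers cover all but 6 ⇒ r1c5=6.
Step 15. [r2c4∈{1}] only 1 remains possible at r2c4, so r2c4=1.
Step 16. [r5c4∈{5}] nothing but 5 survives at r5c4, so r5c4=5.
Step 17. [r2c1∈{4}] r2c1's peers cover all but 4. So r2c1=4.
Step 18. [r6c4∈{2}] only 2 remains possible at r6c4 ⇒ r6c4=2.

Answer: 2 5 1 3 6 4 / 4 3 6 1 5 2 / 3 1 4 6 2 5 / 5 6 2 4 3 1 / 1 2 3 5 4 6 / 6 4 5 2 1 3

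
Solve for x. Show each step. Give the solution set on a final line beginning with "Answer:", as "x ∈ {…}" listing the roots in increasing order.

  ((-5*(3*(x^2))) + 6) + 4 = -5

Step 1. [((-5*(3*(x^2))) + 6) + 4 = -5] +4 is outermost — subtract 4 both sides. So sub: (-5*(3*(x^2))) + 6 = -9.
Step 2. [(-5*(3*(x^2))) + 6 = -9] 6 comes off first (subtract 6) ⇒ sub: -5*(3*(x^2)) = -15.
Step 3. [-5*(3*(x^2)) = -15] divide by the outer -5. So div: 3*(x^2) = 3.
Step 4. [3*(x^2) = 3] divide by the outer 3. So div: x^2 = 1.
Step 5. [x^2 = 1] √ both sides: 1 ≥ 0 gives two branches ⇒ sqrt: x = 1 or -1.

Answer: x ∈ {-1, 1}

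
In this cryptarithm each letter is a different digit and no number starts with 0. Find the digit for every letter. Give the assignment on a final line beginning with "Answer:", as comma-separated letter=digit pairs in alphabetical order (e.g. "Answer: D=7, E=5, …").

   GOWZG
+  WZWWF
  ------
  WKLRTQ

Step 1. [col 1: G + F ≡ Q (mod 10)] G=8 is one option consistent with column 1 (G + F ≡ Q (mod 10), carry-in 0) — take it, so G=8.
Step 2. [col 1: G + F ≡ Q (mod 10)] no forcing yet in column 1 (carry-in 0); F=7 is free and consistent — try it, so F=7.
Step 3. [W] adding two 5-digit numbers gives at most 5+1 digits, and here it does — W is that final carry and must be 1 ⇒ W=1.
Step 4. [col 1: G + F ≡ Q (mod 10)] column 1 reads G+F+carry(0)=Q with G=8, F=7; with digits 1,7,8 already taken and all letters distinct, the only value for Q is 5, so Q=5.
Step 5. [col 2: Z + W ≡ T (mod 10)] several values work for T in column 2 (Z + W ≡ T (mod 10), carry-in 1); try T=6. So T=6.
Step 6. [col 2: Z + W ≡ T (mod 10)] column 2 reads Z+W+carry(1)=T with W=1, T=6; with digits 1,5,6,7,8 already taken and all letters distinct, the only value for Z is 4, so Z=4.
Step 7. [col 3: W + W ≡ R (mod 10)] from column 3 (W=1, carry-in 0, digits 1,4,5,6,7,8 already taken and all letters distinct): R must equal 2. So R=2.
Step 8. [col 4: O + Z ≡ L (mod 10)] column 4 reads O+Z+carry(0)=L with Z=4; with digits 1,2,4,5,6,7,8 already taken and all letters distinct, the only value for O is 9 ⇒ O=9.
Step 9. [col 4: O + Z ≡ L (mod 10)] in column 4 we have O+Z≡L with carry-in 0; given O=9, Z=4 and digits 1,2,4,5,6,7,8,9 already taken and all letters distinct, that pins L to 3 ⇒ L=3.
Step 10. [col 5: G + W ≡ K (mod 10)] from column 5 (G=8, W=1, carry-in 1, digits 1,2,3,4,5,6,7,8,9 already taken and all letters distinct): K must equal 0, so K=0.

Answer: F=7, G=8, K=0, L=3, O=9, Q=5, R=2, T=6, W=1, Z=4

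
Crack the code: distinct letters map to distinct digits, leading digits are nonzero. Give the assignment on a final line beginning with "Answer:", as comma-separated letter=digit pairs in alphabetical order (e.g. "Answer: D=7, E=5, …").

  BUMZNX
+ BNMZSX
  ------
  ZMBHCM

Step 1. [col 1: X + X ≡ M (mod 10)] column 1 (X + X ≡ M (mod 10), carry-in 0) doesn't pin X yet; pick X=8 and continue. So X=8.
Step 2. [col 1: X + X ≡ M (mod 10)] column 1: given X=8, carry-in 0, and digits 8 already taken and all letters distinct, X+X≡M (mod 10) forces M=6, so M=6.
Step 3. [col 2: N + S ≡ C (mod 10)] several values work for C in column 2 (N + S ≡ C (mod 10), carry-in 1); try C=3 ⇒ C=3.
Step 4. [col 2: N + S ≡ C (mod 10)] column 2 (N + S ≡ C (mod 10), carry-in 1) doesn't pin N yet; pick N=5 and continue ⇒ N=5.
Step 5. [col 2: N + S ≡ C (mod 10)] column 2 reads N+S+carry(1)=C with N=5, C=3; with digits 3,5,6,8 already taken and all letters distinct, the only value for S is 7 ⇒ S=7.
Step 6. [col 3: Z + Z ≡ H (mod 10)] Z=4 is one option consistent with column 3 (Z + Z ≡ H (mod 10), carry-in 1) — take it ⇒ Z=4.
Step 7. [col 3: Z + Z ≡ H (mod 10)] column 3 reads Z+Z+carry(1)=H with Z=4; with digits 3,4,5,6,7,8 already taken and all letters distinct, the only value for H is 9 ⇒ H=9.
Step 8. [col 4: M + M ≡ B (mod 10)] from column 4 (M=6, carry-in 0, digits 3,4,5,6,7,8,9 already taken and all letters distinct): B must equal 2 ⇒ B=2.
Step 9. [col 5: U + N ≡ M (mod 10)] column 5 reads U+N+carry(1)=M with N=5, M=6; with digits 2,3,4,5,6,7,8,9 already taken and all letters distinct, the only value for U is 0 ⇒ U=0.

Answer: B=2, C=3, H=9, M=6, N=5, S=7, U=0, X=8, Z=4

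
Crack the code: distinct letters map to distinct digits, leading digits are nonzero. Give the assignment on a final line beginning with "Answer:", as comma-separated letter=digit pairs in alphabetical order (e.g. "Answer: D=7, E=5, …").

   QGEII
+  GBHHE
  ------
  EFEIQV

Step 1. [col 1: I + E ≡ V (mod 10)] no forcing yet in column 1 (carry-in 0); E=1 is free and consistent — try it. So E=1.
Step 2. [col 1: I + E ≡ V (mod 10)] I=4 is one option consistent with column 1 (I + E ≡ V (mod 10), carry-in 0) — take it ⇒ I=4.
Step 3. [col 1: I + E ≡ V (mod 10)] column 1 reads I+E+carry(0)=V with I=4, E=1; with digits 1,4 already taken and all letters distinct, the only value for V is 5, so V=5.
Step 4. [col 2: I + H ≡ Q (mod 10)] several values work for Q in column 2 (I + H ≡ Q (mod 10), carry-in 0); try Q=7. So Q=7.
Step 5. [col 2: I + H ≡ Q (mod 10)] in column 2 we have I+H≡Q with carry-in 0; given I=4, Q=7 and digits 1,4,5,7 already taken and all letters distinct, that pins H to 3 ⇒ H=3.
Step 6. [col 4: G + B ≡ E (mod 10)] column 4 (G + B ≡ E (mod 10), carry-in 0) doesn't pin G yet; pick G=2 and continue, so G=2.
Step 7. [col 4: G + B ≡ E (mod 10)] in column 4 we have G+B≡E with carry-in 0; given G=2, E=1 and digits 1,2,3,4,5,7 already taken and all letters distinct, that pins B to 9, so B=9.
Step 8. [col 5: Q + G ≡ F (mod 10)] column 5: given Q=7, G=2, carry-in 1, and digits 1,2,3,4,5,7,9 already taken and all letters distinct, Q+G≡F (mod 10) forces F=0 ⇒ F=0.

Answer: B=9, E=1, F=0, G=2, H=3, I=4, Q=7, V=5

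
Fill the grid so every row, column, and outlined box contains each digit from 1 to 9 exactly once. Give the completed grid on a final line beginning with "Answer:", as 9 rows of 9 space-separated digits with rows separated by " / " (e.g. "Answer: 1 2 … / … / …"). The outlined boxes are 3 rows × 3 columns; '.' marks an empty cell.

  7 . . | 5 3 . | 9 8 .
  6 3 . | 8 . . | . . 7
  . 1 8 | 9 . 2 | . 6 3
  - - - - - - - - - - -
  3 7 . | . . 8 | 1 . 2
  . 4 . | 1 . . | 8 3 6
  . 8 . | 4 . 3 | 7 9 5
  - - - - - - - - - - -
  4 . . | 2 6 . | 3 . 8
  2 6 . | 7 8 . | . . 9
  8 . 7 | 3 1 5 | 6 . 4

Step 1. [r2c5∈{4}] r2c5 is down to just 4, so r2c5=4.
Step 2. [r2c3∈{2,5,9}] in row 2, 9 fits only at r2c3. So r2c3=9.
Step 3. [r8c7∈{5}] r8c7 is down to just 5. So r8c7=5.
Step 4. [r6c3∈{1,2,6}] 6 has one home in row 6: r6c3, so r6c3=6.
Step 5. [r4c3∈{5}] r4c3 has the single candidate 5. So r4c3=5.
Step 6. [r5c5∈{2,5,7,9}] r5c5 is the only open cell in row 5 admitting 5. So r5c5=5.
Step 7. [r8c8∈{1}] nothing but 1 survives at r8c8, so r8c8=1.
Step 8. [r7c6∈{9}] r7c6 has the single candidate 9. So r7c6=9.
Step 9. [r1c9∈{1}] only 1 remains possible at r1c9. So r1c9=1.
Step 10. [r5c3∈{2}] nothing but 2 survives at r5c3, so r5c3=2.
Step 11. [r2c7∈{2}] r2c7 has the single candidate 2. So r2c7=2.
Step 12. [r3c1∈{5}] only 5 remains possible at r3c1 ⇒ r3c1=5.
Step 13. [r1c3∈{4}] r1c3 is down to just 4, so r1c3=4.
Step 14. [r7c8∈{7}] r7c8 is down to just 7 ⇒ r7c8=7.
Step 15. [r2c6∈{1}] r2c6 is down to just 1, so r2c6=1.
Step 16. [r3c7∈{4}] r3c7 has the single candidate 4, so r3c7=4.
Step 17. [r1c2∈{2}] only 2 remains possible at r1c2 ⇒ r1c2=2.
Step 18. [r5c1∈{9}] only 9 remains possible at r5c1, so r5c1=9.
Step 19. [r5c6∈{7}] r5c6's peers cover all but 7. So r5c6=7.
Step 20. [r9c8∈{2}] r9c8 is down to just 2 ⇒ r9c8=2.
Step 21. [r7c2∈{5}] r7c2's peers cover all but 5 ⇒ r7c2=5.
Step 22. [r3c5∈{7}] only 7 remains possible at r3c5, so r3c5=7.
Step 23. [r4c4∈{6}] only 6 remains possible at r4c4 ⇒ r4c4=6.
Step 24. [r8c3∈{3}] r8c3's peers cover all but 3, so r8c3=3.
Step 25. [r4c5∈{9}] only 9 remains possible at r4c5 ⇒ r4c5=9.
Step 26. [r6c1∈{1}] nothing but 1 survives at r6c1. So r6c1=1.
Step 27. [r1c6∈{6}] r1c6's peers cover all but 6 ⇒ r1c6=6.
Step 28. [r9c2∈{9}] r9c2's peers cover all but 9. So r9c2=9.
Step 29. [r4c8∈{4}] r4c8 is down to just 4. So r4c8=4.
Step 30. [r2c8∈{5}] r2c8's peers cover all but 5, so r2c8=5.
Step 31. [r7c3∈{1}] r7c3 has the single candidate 1 ⇒ r7c3=1.
Step 32. [r6c5∈{2}] r6c5 is down to just 2 ⇒ r6c5=2.
Step 33. [r8c6∈{4}] r8c6 is down to just 4. So r8c6=4.

Answer: 7 2 4 5 3 6 9 8 1 / 6 3 9 8 4 1 2 5 7 / 5 1 8 9 7 2 4 6 3 / 3 7 5 6 9 8 1 4 2 / 9 4 2 1 5 7 8 3 6 / 1 8 6 4 2 3 7 9 5 / 4 5 1 2 6 9 3 7 8 / 2 6 3 7 8 4 5 1 9 / 8 9 7 3 1 5 6 2 4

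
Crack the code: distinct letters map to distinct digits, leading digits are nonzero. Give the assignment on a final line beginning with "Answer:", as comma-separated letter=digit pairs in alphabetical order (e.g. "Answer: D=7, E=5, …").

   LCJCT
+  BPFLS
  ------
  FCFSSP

Step 1. [col 1: T + S ≡ P (mod 10)] column 1 (T + S ≡ P (mod 10), carry-in 0) doesn't pin P yet; pick P=9 and continue ⇒ P=9.
Step 2. [F] F is the leading digit of a 6-digit sum of two 5-digit numbers; the final carry is exactly 1 ⇒ F=1.
Step 3. [col 1: T + S ≡ P (mod 10)] column 1 (T + S ≡ P (mod 10), carry-in 0) doesn't pin T yet; pick T=3 and continue ⇒ T=3.
Step 4. [col 1: T + S ≡ P (mod 10)] from column 1 (T=3, P=9, carry-in 0, digits 1,3,9 already taken and all letters distinct): S must equal 6, so S=6.
Step 5. [col 2: C + L ≡ S (mod 10)] column 2 (C + L ≡ S (mod 10), carry-in 0) doesn't pin C yet; pick C=2 and continue ⇒ C=2.
Step 6. [col 2: C + L ≡ S (mod 10)] column 2 reads C+L+carry(0)=S with C=2, S=6; with digits 1,2,3,6,9 already taken and all letters distinct, the only value for L is 4. So L=4.
Step 7. [col 3: J + F ≡ S (mod 10)] column 3 reads J+F+carry(0)=S with F=1, S=6; with digits 1,2,3,4,6,9 already taken and all letters distinct, the only value for J is 5 ⇒ J=5.
Step 8. [col 5: L + B ≡ C (mod 10)] column 5 reads L+B+carry(1)=C with L=4, C=2; with digits 1,2,3,4,5,6,9 already taken and all letters distinct, the only value for B is 7. So B=7.

Answer: B=7, C=2, F=1, J=5, L=4, P=9, S=6, T=3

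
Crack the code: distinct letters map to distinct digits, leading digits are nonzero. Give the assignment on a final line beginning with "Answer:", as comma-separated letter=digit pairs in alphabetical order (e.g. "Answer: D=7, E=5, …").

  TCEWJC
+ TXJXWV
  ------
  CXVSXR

Step 1. [col 1: C + V ≡ R (mod 10)] C=9 is one option consistent with column 1 (C + V ≡ R (mod 10), carry-in 0) — take it. So C=9.
Step 2. [col 1: C + V ≡ R (mod 10)] R=0 is one option consistent with column 1 (C + V ≡ R (mod 10), carry-in 0) — take it ⇒ R=0.
Step 3. [col 1: C + V ≡ R (mod 10)] in column 1 we have C+V≡R with carry-in 0; given C=9, R=0 and digits 0,9 already taken and all letters distinct, that pins V to 1, so V=1.
Step 4. [col 2: J + W ≡ X (mod 10)] no forcing yet in column 2 (carry-in 1); W=8 is free and consistent — try it, so W=8.
Step 5. [col 2: J + W ≡ X (mod 10)] several values work for J in column 2 (J + W ≡ X (mod 10), carry-in 1); try J=7, so J=7.
Step 6. [col 2: J + W ≡ X (mod 10)] from column 2 (J=7, W=8, carry-in 1, digits 0,1,7,8,9 already taken and all letters distinct): X must equal 6, so X=6.
Step 7. [col 3: W + X ≡ S (mod 10)] column 3: given W=8, X=6, carry-in 1, and digits 0,1,6,7,8,9 already taken and all letters distinct, W+X≡S (mod 10) forces S=5, so S=5.
Step 8. [col 4: E + J ≡ V (mod 10)] in column 4 we have E+J≡V with carry-in 1; given J=7, V=1 and digits 0,1,5,6,7,8,9 already taken and all letters distinct, that pins E to 3 ⇒ E=3.
Step 9. [col 6: T + T ≡ C (mod 10)] column 6: given C=9, carry-in 1, and digits 0,1,3,5,6,7,8,9 already taken and all letters distinct, T+T≡C (mod 10) forces T=4. So T=4.

Answer: C=9, E=3, J=7, R=0, S=5, T=4, V=1, W=8, X=6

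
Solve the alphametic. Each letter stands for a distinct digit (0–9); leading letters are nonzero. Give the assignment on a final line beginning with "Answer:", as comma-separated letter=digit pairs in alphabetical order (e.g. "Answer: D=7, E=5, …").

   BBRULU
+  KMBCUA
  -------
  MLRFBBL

Step 1. [col 1: U + A ≡ L (mod 10)] no forcing yet in column 1 (carry-in 0); A=8 is free and consistent — try it. So A=8.
Step 2. [col 1: U + A ≡ L (mod 10)] L=2 is one option consistent with column 1 (U + A ≡ L (mod 10), carry-in 0) — take it ⇒ L=2.
Step 3. [col 1: U + A ≡ L (mod 10)] column 1: given A=8, L=2, carry-in 0, and digits 2,8 already taken and all letters distinct, U+A≡L (mod 10) forces U=4 ⇒ U=4.
Step 4. [M] the sum has 7 digits but both addends have 6; that extra leading digit M is the final carry, namely 1. So M=1.
Step 5. [col 2: L + U ≡ B (mod 10)] in column 2 we have L+U≡B with carry-in 1; given L=2, U=4 and digits 1,2,4,8 already taken and all letters distinct, that pins B to 7 ⇒ B=7.
Step 6. [col 3: U + C ≡ B (mod 10)] in column 3 we have U+C≡B with carry-in 0; given U=4, B=7 and digits 1,2,4,7,8 already taken and all letters distinct, that pins C to 3. So C=3.
Step 7. [col 4: R + B ≡ F (mod 10)] in column 4 we have R+B≡F with carry-in 0; given B=7 and digits 1,2,3,4,7,8 already taken and all letters distinct, that pins R to 9 ⇒ R=9.
Step 8. [col 4: R + B ≡ F (mod 10)] from column 4 (R=9, B=7, carry-in 0, digits 1,2,3,4,7,8,9 already taken and all letters distinct): F must equal 6 ⇒ F=6.
Step 9. [col 6: B + K ≡ L (mod 10)] column 6 reads B+K+carry(0)=L with B=7, L=2; with digits 1,2,3,4,6,7,8,9 already taken and all letters distinct, the only value for K is 5, so K=5.

Answer: A=8, B=7, C=3, F=6, K=5, L=2, M=1, R=9, U=4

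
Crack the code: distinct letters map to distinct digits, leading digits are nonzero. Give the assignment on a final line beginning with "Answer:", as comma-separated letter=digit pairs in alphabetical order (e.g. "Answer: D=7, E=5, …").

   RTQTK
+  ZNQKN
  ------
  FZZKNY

Step 1. [F] the sum has 6 digits but both addends have 5; that extra leading digit F is the final carry, namely 1, so F=1.
Step 2. [col 1: K + N ≡ Y (mod 10)] column 1 (K + N ≡ Y (mod 10), carry-in 0) doesn't pin Y yet; pick Y=0 and continue ⇒ Y=0.
Step 3. [col 1: K + N ≡ Y (mod 10)] no forcing yet in column 1 (carry-in 0); K=2 is free and consistent — try it, so K=2.
Step 4. [col 1: K + N ≡ Y (mod 10)] column 1: given K=2, Y=0, carry-in 0, and digits 0,1,2 already taken and all letters distinct, K+N≡Y (mod 10) forces N=8. So N=8.
Step 5. [col 2: T + K ≡ N (mod 10)] from column 2 (K=2, N=8, carry-in 1, digits 0,1,2,8 already taken and all letters distinct): T must equal 5 ⇒ T=5.
Step 6. [col 3: Q + Q ≡ K (mod 10)] from column 3 (K=2, carry-in 0, digits 0,1,2,5,8 already taken and all letters distinct): Q must equal 6, so Q=6.
Step 7. [col 4: T + N ≡ Z (mod 10)] column 4 reads T+N+carry(1)=Z with T=5, N=8; with digits 0,1,2,5,6,8 already taken and all letters distinct, the only value for Z is 4, so Z=4.
Step 8. [col 5: R + Z ≡ Z (mod 10)] in column 5 we have R+Z≡Z with carry-in 1; given Z=4 and digits 0,1,2,4,5,6,8 already taken and all letters distinct, that pins R to 9, so R=9.

Answer: F=1, K=2, N=8, Q=6, R=9, T=5, Y=0, Z=4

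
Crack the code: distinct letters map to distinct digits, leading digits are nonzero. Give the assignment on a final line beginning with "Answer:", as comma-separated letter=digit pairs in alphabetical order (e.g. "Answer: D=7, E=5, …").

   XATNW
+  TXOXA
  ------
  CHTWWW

Step 1. [C] C is the leading digit of a 6-digit sum of two 5-digit numbers; the final carry is exactly 1. So C=1.
Step 2. [col 1: W + A ≡ W (mod 10)] in column 1 we have W+A≡W with carry-in 0; given nothing yet and digits 1 already taken and all letters distinct, that pins A to 0, so A=0.
Step 3. [col 1: W + A ≡ W (mod 10)] no forcing yet in column 1 (carry-in 0); W=3 is free and consistent — try it. So W=3.
Step 4. [col 2: N + X ≡ W (mod 10)] several values work for N in column 2 (N + X ≡ W (mod 10), carry-in 0); try N=6 ⇒ N=6.
Step 5. [col 2: N + X ≡ W (mod 10)] from column 2 (N=6, W=3, carry-in 0, digits 0,1,3,6 already taken and all letters distinct): X must equal 7. So X=7.
Step 6. [col 3: T + O ≡ W (mod 10)] several values work for O in column 3 (T + O ≡ W (mod 10), carry-in 1); try O=4. So O=4.
Step 7. [col 3: T + O ≡ W (mod 10)] column 3 reads T+O+carry(1)=W with O=4, W=3; with digits 0,1,3,4,6,7 already taken and all letters distinct, the only value for T is 8, so T=8.
Step 8. [col 5: X + T ≡ H (mod 10)] column 5 reads X+T+carry(0)=H with X=7, T=8; with digits 0,1,3,4,6,7,8 already taken and all letters distinct, the only value for H is 5. So H=5.

Answer: A=0, C=1, H=5, N=6, O=4, T=8, W=3, X=7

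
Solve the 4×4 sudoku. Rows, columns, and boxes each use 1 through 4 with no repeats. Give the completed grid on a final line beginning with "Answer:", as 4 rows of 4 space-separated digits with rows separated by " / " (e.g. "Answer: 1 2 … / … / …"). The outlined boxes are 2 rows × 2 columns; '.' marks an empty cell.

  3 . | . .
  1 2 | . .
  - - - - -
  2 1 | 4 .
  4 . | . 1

Step 1. [r1c4∈{2,4}] col 4 places 2 nowhere but r1c4, so r1c4=2.
Step 2. [r2c3∈{3}] only 3 remains possible at r2c3. So r2c3=3.
Step 3. [r1c2∈{4}] r1c2 is down to just 4. So r1c2=4.
Step 4. [r4c3∈{2}] nothing but 2 survives at r4c3, so r4c3=2.
Step 5. [r1c3∈{1}] only 1 remains possible at r1c3. So r1c3=1.
Step 6. [r3c4∈{3}] r3c4's peers cover all but 3, so r3c4=3.
Step 7. [r2c4∈{4}] r2c4 has the single candidate 4 ⇒ r2c4=4.
Step 8. [r4c2∈{3}] r4c2 is down to just 3, so r4c2=3.

Answer: 3 4 1 2 / 1 2 3 4 / 2 1 4 3 / 4 3 2 1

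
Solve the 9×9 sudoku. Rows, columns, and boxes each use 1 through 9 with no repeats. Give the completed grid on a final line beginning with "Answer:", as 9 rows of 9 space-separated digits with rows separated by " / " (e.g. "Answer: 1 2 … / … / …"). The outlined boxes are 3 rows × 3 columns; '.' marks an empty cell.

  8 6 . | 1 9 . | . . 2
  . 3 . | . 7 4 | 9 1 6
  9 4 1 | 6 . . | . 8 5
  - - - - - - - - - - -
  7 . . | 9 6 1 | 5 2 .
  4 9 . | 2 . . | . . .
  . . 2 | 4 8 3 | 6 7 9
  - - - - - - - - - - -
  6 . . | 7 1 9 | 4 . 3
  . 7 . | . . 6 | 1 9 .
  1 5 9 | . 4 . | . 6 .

Step 1. [r8c9∈{8}] nothing but 8 survives at r8c9 ⇒ r8c9=8.
Step 2. [r8c1∈{2,3}] in col 1, 3 fits only at r8c1. So r8c1=3.
Step 3. [r2c3∈{5}] r2c3 has the single candidate 5 ⇒ r2c3=5.
Step 4. [r8c5∈{2,5}] 2 has one home in row 8: r8c5. So r8c5=2.
Step 5. [r7c3∈{8}] nothing but 8 survives at r7c3. So r7c3=8.
Step 6. [r5c8∈{3}] r5c8 has the single candidate 3, so r5c8=3.
Step 7. [r3c7∈{3,7}] across row 3, 7 lands solely at r3c7, so r3c7=7.
Step 8. [r9c4∈{3,8}] 3 has one home in row 9: r9c4. So r9c4=3.
Step 9. [r5c6∈{5,7}] in row 5, 7 fits only at r5c6, so r5c6=7.
Step 10. [r7c2∈{2}] r7c2 is down to just 2. So r7c2=2.
Step 11. [r1c8∈{4}] nothing but 4 survives at r1c8, so r1c8=4.
Step 12. [r1c6∈{5}] nothing but 5 survives at r1c6 ⇒ r1c6=5.
Step 13. [r5c5∈{5}] r5c5's peers cover all but 5, so r5c5=5.
Step 14. [r4c9∈{4}] nothing but 4 survives at r4c9, so r4c9=4.
Step 15. [r8c3∈{4}] only 4 remains possible at r8c3 ⇒ r8c3=4.
Step 16. [r4c2∈{8}] r4c2 has the single candidate 8, so r4c2=8.
Step 17. [r2c4∈{8}] r2c4 has the single candidate 8. So r2c4=8.
Step 18. [r4c3∈{3}] r4c3's peers cover all but 3. So r4c3=3.
Step 19. [r3c5∈{3}] r3c5 is down to just 3. So r3c5=3.
Step 20. [r5c7∈{8}] only 8 remains possible at r5c7 ⇒ r5c7=8.
Step 21. [r2c1∈{2}] nothing but 2 survives at r2c1, so r2c1=2.
Step 22. [r9c6∈{8}] r9c6 is down to just 8. So r9c6=8.
Step 23. [r1c7∈{3}] nothing but 3 survives at r1c7 ⇒ r1c7=3.
Step 24. [r7c8∈{5}] r7c8 has the single candidate 5. So r7c8=5.
Step 25. [r6c1∈{5}] r6c1's peers cover all but 5. So r6c1=5.
Step 26. [r9c7∈{2}] r9c7 has the single candidate 2. So r9c7=2.
Step 27. [r8c4∈{5}] r8c4's peers cover all but 5, so r8c4=5.
Step 28. [r5c9∈{1}] r5c9 has the single candidate 1 ⇒ r5c9=1.
Step 29. [r1c3∈{7}] r1c3 has the single candidate 7. So r1c3=7.
Step 30. [r6c2∈{1}] nothing but 1 survives at r6c2, so r6c2=1.
Step 31. [r3c6∈{2}] only 2 remains possible at r3c6. So r3c6=2.
Step 32. [r5c3∈{6}] r5c3 has the single candidate 6 ⇒ r5c3=6.
Step 33. [r9c9∈{7}] r9c9's peers cover all but 7. So r9c9=7.

Answer: 8 6 7 1 9 5 3 4 2 / 2 3 5 8 7 4 9 1 6 / 9 4 1 6 3 2 7 8 5 / 7 8 3 9 6 1 5 2 4 / 4 9 6 2 5 7 8 3 1 / 5 1 2 4 8 3 6 7 9 / 6 2 8 7 1 9 4 5 3 / 3 7 4 5 2 6 1 9 8 / 1 5 9 3 4 8 2 6 7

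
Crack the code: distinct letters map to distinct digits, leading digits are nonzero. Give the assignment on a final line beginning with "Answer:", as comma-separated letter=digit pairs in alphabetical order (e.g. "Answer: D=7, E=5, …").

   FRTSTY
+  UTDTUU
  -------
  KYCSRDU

Step 1. [K] adding two 6-digit numbers gives at most 6+1 digits, and here it does — K is that final carry and must be 1. So K=1.
Step 2. [col 1: Y + U ≡ U (mod 10)] in column 1 we have Y+U≡U with carry-in 0; given nothing yet and digits 1 already taken and all letters distinct, that pins Y to 0, so Y=0.
Step 3. [col 1: Y + U ≡ U (mod 10)] column 1 (Y + U ≡ U (mod 10), carry-in 0) doesn't pin U yet; pick U=7 and continue. So U=7.
Step 4. [col 2: T + U ≡ D (mod 10)] no forcing yet in column 2 (carry-in 0); D=2 is free and consistent — try it. So D=2.
Step 5. [col 2: T + U ≡ D (mod 10)] in column 2 we have T+U≡D with carry-in 0; given U=7, D=2 and digits 0,1,2,7 already taken and all letters distinct, that pins T to 5. So T=5.
Step 6. [col 3: S + T ≡ R (mod 10)] S=8 is one option consistent with column 3 (S + T ≡ R (mod 10), carry-in 1) — take it, so S=8.
Step 7. [col 3: S + T ≡ R (mod 10)] in column 3 we have S+T≡R with carry-in 1; given S=8, T=5 and digits 0,1,2,5,7,8 already taken and all letters distinct, that pins R to 4 ⇒ R=4.
Step 8. [col 5: R + T ≡ C (mod 10)] in column 5 we have R+T≡C with carry-in 0; given R=4, T=5 and digits 0,1,2,4,5,7,8 already taken and all letters distinct, that pins C to 9. So C=9.
Step 9. [col 6: F + U ≡ Y (mod 10)] column 6: given U=7, Y=0, carry-in 0, and digits 0,1,2,4,5,7,8,9 already taken and all letters distinct, F+U≡Y (mod 10) forces F=3. So F=3.

Answer: C=9, D=2, F=3, K=1, R=4, S=8, T=5, U=7, Y=0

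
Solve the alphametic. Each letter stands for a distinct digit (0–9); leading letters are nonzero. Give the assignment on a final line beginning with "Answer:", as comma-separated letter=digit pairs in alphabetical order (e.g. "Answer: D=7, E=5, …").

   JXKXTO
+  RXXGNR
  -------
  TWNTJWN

Step 1. [col 1: O + R ≡ N (mod 10)] several values work for O in column 1 (O + R ≡ N (mod 10), carry-in 0); try O=2 ⇒ O=2.
Step 2. [col 1: O + R ≡ N (mod 10)] R=7 is one option consistent with column 1 (O + R ≡ N (mod 10), carry-in 0) — take it, so R=7.
Step 3. [col 1: O + R ≡ N (mod 10)] column 1: given O=2, R=7, carry-in 0, and digits 2,7 already taken and all letters distinct, O+R≡N (mod 10) forces N=9 ⇒ N=9.
Step 4. [col 2: T + N ≡ W (mod 10)] several values work for T in column 2 (T + N ≡ W (mod 10), carry-in 0); try T=1, so T=1.
Step 5. [col 2: T + N ≡ W (mod 10)] column 2: given T=1, N=9, carry-in 0, and digits 1,2,7,9 already taken and all letters distinct, T+N≡W (mod 10) forces W=0. So W=0.
Step 6. [col 3: X + G ≡ J (mod 10)] column 3 (X + G ≡ J (mod 10), carry-in 1) doesn't pin J yet; pick J=3 and continue. So J=3.
Step 7. [col 3: X + G ≡ J (mod 10)] several values work for G in column 3 (X + G ≡ J (mod 10), carry-in 1); try G=8, so G=8.
Step 8. [col 3: X + G ≡ J (mod 10)] column 3 reads X+G+carry(1)=J with G=8, J=3; with digits 0,1,2,3,7,8,9 already taken and all letters distinct, the only value for X is 4, so X=4.
Step 9. [col 4: K + X ≡ T (mod 10)] from column 4 (X=4, T=1, carry-in 1, digits 0,1,2,3,4,7,8,9 already taken and all letters distinct): K must equal 6, so K=6.

Answer: G=8, J=3, K=6, N=9, O=2, R=7, T=1, W=0, X=4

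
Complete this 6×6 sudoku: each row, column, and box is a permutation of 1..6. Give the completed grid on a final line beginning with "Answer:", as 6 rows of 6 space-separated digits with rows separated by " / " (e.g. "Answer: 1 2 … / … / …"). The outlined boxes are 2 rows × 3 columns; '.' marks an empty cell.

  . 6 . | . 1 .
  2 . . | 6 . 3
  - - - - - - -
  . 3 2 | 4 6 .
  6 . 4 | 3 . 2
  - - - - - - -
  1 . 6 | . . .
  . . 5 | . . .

Step 1. [r4c5∈{5}] r4c5 is down to just 5 ⇒ r4c5=5.
Step 2. [r2c5∈{4}] r2c5 has the single candidate 4. So r2c5=4.
Step 3. [r1c1∈{3,4,5}] row 1 places 4 nowhere but r1c1. So r1c1=4.
Step 4. [r1c4∈{2,5}] row 1 places 2 nowhere but r1c4. So r1c4=2.
Step 5. [r6c6∈{1,4,6}] in row 6, 6 fits only at r6c6 ⇒ r6c6=6.
Step 6. [r5c6∈{4,5}] 4 has one home in col 6: r5c6 ⇒ r5c6=4.
Step 7. [r5c2∈{2}] r5c2 has the single candidate 2, so r5c2=2.
Step 8. [r2c3∈{1}] r2c3's peers cover all but 1. So r2c3=1.
Step 9. [r5c5∈{3}] r5c5 has the single candidate 3. So r5c5=3.
Step 10. [r5c4∈{5}] r5c4 has the single candidate 5, so r5c4=5.
Step 11. [r3c6∈{1}] nothing but 1 survives at r3c6 ⇒ r3c6=1.
Step 12. [r6c1∈{3}] r6c1 has the single candidate 3. So r6c1=3.
Step 13. [r1c3∈{3}] r1c3's peers cover all but 3, so r1c3=3.
Step 14. [r6c5∈{2}] nothing but 2 survives at r6c5 ⇒ r6c5=2.
Step 15. [r3c1∈{5}] r3c1's peers cover all but 5, so r3c1=5.
Step 16. [r1c6∈{5}] nothing but 5 survives at r1c6. So r1c6=5.
Step 17. [r4c2∈{1}] r4c2's peers cover all but 1, so r4c2=1.
Step 18. [r6c2∈{4}] r6c2 has the single candidate 4. So r6c2=4.
Step 19. [r2c2∈{5}] r2c2 has the single candidate 5. So r2c2=5.
Step 20. [r6c4∈{1}] r6c4 has the single candidate 1 ⇒ r6c4=1.

Answer: 4 6 3 2 1 5 / 2 5 1 6 4 3 / 5 3 2 4 6 1 / 6 1 4 3 5 2 / 1 2 6 5 3 4 / 3 4 5 1 2 6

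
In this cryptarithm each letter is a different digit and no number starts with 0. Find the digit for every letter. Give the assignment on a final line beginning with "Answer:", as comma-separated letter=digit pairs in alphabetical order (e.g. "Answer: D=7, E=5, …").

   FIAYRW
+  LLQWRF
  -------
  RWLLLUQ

Step 1. [col 1: W + F ≡ Q (mod 10)] F=8 is one option consistent with column 1 (W + F ≡ Q (mod 10), carry-in 0) — take it. So F=8.
Step 2. [R] R is the leading digit of a 7-digit sum of two 6-digit numbers; the final carry is exactly 1. So R=1.
Step 3. [col 1: W + F ≡ Q (mod 10)] no forcing yet in column 1 (carry-in 0); W=7 is free and consistent — try it. So W=7.
Step 4. [col 1: W + F ≡ Q (mod 10)] in column 1 we have W+F≡Q with carry-in 0; given W=7, F=8 and digits 1,7,8 already taken and all letters distinct, that pins Q to 5, so Q=5.
Step 5. [col 2: R + R ≡ U (mod 10)] column 2: given R=1, carry-in 1, and digits 1,5,7,8 already taken and all letters distinct, R+R≡U (mod 10) forces U=3 ⇒ U=3.
Step 6. [col 3: Y + W ≡ L (mod 10)] several values work for Y in column 3 (Y + W ≡ L (mod 10), carry-in 0); try Y=2, so Y=2.
Step 7. [col 3: Y + W ≡ L (mod 10)] in column 3 we have Y+W≡L with carry-in 0; given Y=2, W=7 and digits 1,2,3,5,7,8 already taken and all letters distinct, that pins L to 9. So L=9.
Step 8. [col 4: A + Q ≡ L (mod 10)] from column 4 (Q=5, L=9, carry-in 0, digits 1,2,3,5,7,8,9 already taken and all letters distinct): A must equal 4, so A=4.
Step 9. [col 5: I + L ≡ L (mod 10)] in column 5 we have I+L≡L with carry-in 0; given L=9 and digits 1,2,3,4,5,7,8,9 already taken and all letters distinct, that pins I to 0 ⇒ I=0.

Answer: A=4, F=8, I=0, L=9, Q=5, R=1, U=3, W=7, Y=2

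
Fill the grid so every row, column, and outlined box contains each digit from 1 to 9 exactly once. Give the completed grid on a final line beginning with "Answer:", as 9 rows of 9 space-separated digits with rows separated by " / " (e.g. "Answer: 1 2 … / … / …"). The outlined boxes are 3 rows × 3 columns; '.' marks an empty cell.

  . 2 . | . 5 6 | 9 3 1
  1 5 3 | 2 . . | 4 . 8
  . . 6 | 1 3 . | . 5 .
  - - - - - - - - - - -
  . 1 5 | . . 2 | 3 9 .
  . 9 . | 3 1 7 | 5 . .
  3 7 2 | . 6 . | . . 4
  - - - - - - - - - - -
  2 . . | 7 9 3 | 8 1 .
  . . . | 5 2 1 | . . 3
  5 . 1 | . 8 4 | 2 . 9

Step 1. [r8c7∈{6,7}] across col 7, 6 lands solely at r8c7, so r8c7=6.
Step 2. [r7c3∈{4}] nothing but 4 survives at r7c3 ⇒ r7c3=4.
Step 3. [r5c3∈{8}] r5c3 is down to just 8, so r5c3=8.
Step 4. [r3c1∈{4,7,8,9}] box 1 places 9 nowhere but r3c1 ⇒ r3c1=9.
Step 5. [r4c4∈{4,8}] r4c4 is the only open cell in row 4 admitting 8. So r4c4=8.
Step 6. [r1c1∈{4,7,8}] 8 has one home in row 1: r1c1 ⇒ r1c1=8.
Step 7. [r8c1∈{7}] r8c1 is down to just 7, so r8c1=7.
Step 8. [r2c8∈{6,7}] across row 2, 6 lands solely at r2c8 ⇒ r2c8=6.
Step 9. [r4c9∈{6,7}] across row 4, 7 lands solely at r4c9 ⇒ r4c9=7.
Step 10. [r5c1∈{4,6}] 4 has one home in row 5: r5c1 ⇒ r5c1=4.
Step 11. [r3c9∈{2}] only 2 remains possible at r3c9. So r3c9=2.
Step 12. [r7c2∈{6}] r7c2 has the single candidate 6. So r7c2=6.
Step 13. [r6c4∈{9}] r6c4's peers cover all but 9 ⇒ r6c4=9.
Step 14. [r5c9∈{6}] r5c9 is down to just 6, so r5c9=6.
Step 15. [r4c5∈{4}] r4c5 is down to just 4 ⇒ r4c5=4.
Step 16. [r7c9∈{5}] r7c9 is down to just 5 ⇒ r7c9=5.
Step 17. [r1c4∈{4}] only 4 remains possible at r1c4 ⇒ r1c4=4.
Step 18. [r1c3∈{7}] r1c3's peers cover all but 7, so r1c3=7.
Step 19. [r2c6∈{9}] r2c6 is down to just 9. So r2c6=9.
Step 20. [r8c3∈{9}] nothing but 9 survives at r8c3. So r8c3=9.
Step 21. [r6c6∈{5}] nothing but 5 survives at r6c6, so r6c6=5.
Step 22. [r3c2∈{4}] only 4 remains possible at r3c2, so r3c2=4.
Step 23. [r8c8∈{4}] only 4 remains possible at r8c8 ⇒ r8c8=4.
Step 24. [r5c8∈{2}] only 2 remains possible at r5c8. So r5c8=2.
Step 25. [r4c1∈{6}] r4c1 is down to just 6, so r4c1=6.
Step 26. [r3c7∈{7}] r3c7 is down to just 7. So r3c7=7.
Step 27. [r9c2∈{3}] r9c2 is down to just 3 ⇒ r9c2=3.
Step 28. [r2c5∈{7}] nothing but 7 survives at r2c5. So r2c5=7.
Step 29. [r9c4∈{6}] r9c4's peers cover all but 6 ⇒ r9c4=6.
Step 30. [r3c6∈{8}] r3c6's peers cover all but 8. So r3c6=8.
Step 31. [r6c7∈{1}] only 1 remains possible at r6c7, so r6c7=1.
Step 32. [r9c8∈{7}] r9c8 is down to just 7 ⇒ r9c8=7.
Step 33. [r6c8∈{8}] r6c8's peers cover all but 8 ⇒ r6c8=8.
Step 34. [r8c2∈{8}] nothing but 8 survives at r8c2. So r8c2=8.

Answer: 8 2 7 4 5 6 9 3 1 / 1 5 3 2 7 9 4 6 8 / 9 4 6 1 3 8 7 5 2 / 6 1 5 8 4 2 3 9 7 / 4 9 8 3 1 7 5 2 6 / 3 7 2 9 6 5 1 8 4 / 2 6 4 7 9 3 8 1 5 / 7 8 9 5 2 1 6 4 3 / 5 3 1 6 8 4 2 7 9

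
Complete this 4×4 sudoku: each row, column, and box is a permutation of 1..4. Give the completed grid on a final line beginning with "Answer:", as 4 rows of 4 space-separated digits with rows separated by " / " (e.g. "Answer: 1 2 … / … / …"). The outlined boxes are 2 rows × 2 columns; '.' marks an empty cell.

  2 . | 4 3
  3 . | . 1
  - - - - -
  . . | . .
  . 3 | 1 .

Step 1. [r3c2∈{1,2,4}] in col 2, 2 fits only at r3c2, so r3c2=2.
Step 2. [r3c4∈{4}] r3c4 has the single candidate 4 ⇒ r3c4=4.
Step 3. [r3c3∈{3}] r3c3 is down to just 3. So r3c3=3.
Step 4. [r2c2∈{4}] only 4 remains possible at r2c2. So r2c2=4.
Step 5. [r4c1∈{4}] r4c1's peers cover all but 4. So r4c1=4.
Step 6. [r3c1∈{1}] r3c1 has the single candidate 1 ⇒ r3c1=1.
Step 7. [r2c3∈{2}] only 2 remains possible at r2c3. So r2c3=2.
Step 8. [r1c2∈{1}] r1c2's peers cover all but 1 ⇒ r1c2=1.
Step 9. [r4c4∈{2}] nothing but 2 survives at r4c4 ⇒ r4c4=2.

Answer: 2 1 4 3 / 3 4 2 1 / 1 2 3 4 / 4 3 1 2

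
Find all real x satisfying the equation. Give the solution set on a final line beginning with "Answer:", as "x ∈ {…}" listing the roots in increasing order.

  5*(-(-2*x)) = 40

Step 1. [5*(-(-2*x)) = 40] divide by the outer 5, so div: -(-2*x) = 8.
Step 2. [-(-2*x) = 8] leading − — multiply by −1 ⇒ neg: -2*x = -8.
Step 3. [-2*x = -8] divide by the outer -2, so div: x = 4.

Answer: x ∈ {4}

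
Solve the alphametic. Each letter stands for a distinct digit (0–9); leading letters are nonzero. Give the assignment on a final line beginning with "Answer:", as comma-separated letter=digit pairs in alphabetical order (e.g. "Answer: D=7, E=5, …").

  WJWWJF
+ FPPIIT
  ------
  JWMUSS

Step 1. [col 1: F + T ≡ S (mod 10)] no forcing yet in column 1 (carry-in 0); F=2 is free and consistent — try it, so F=2.
Step 2. [col 1: F + T ≡ S (mod 10)] column 1 (F + T ≡ S (mod 10), carry-in 0) doesn't pin S yet; pick S=1 and continue. So S=1.
Step 3. [col 1: F + T ≡ S (mod 10)] column 1 reads F+T+carry(0)=S with F=2, S=1; with digits 1,2 already taken and all letters distinct, the only value for T is 9 ⇒ T=9.
Step 4. [col 2: J + I ≡ S (mod 10)] J=7 is one option consistent with column 2 (J + I ≡ S (mod 10), carry-in 1) — take it. So J=7.
Step 5. [col 2: J + I ≡ S (mod 10)] column 2: given J=7, S=1, carry-in 1, and digits 1,2,7,9 already taken and all letters distinct, J+I≡S (mod 10) forces I=3, so I=3.
Step 6. [col 3: W + I ≡ U (mod 10)] several values work for W in column 3 (W + I ≡ U (mod 10), carry-in 1); try W=4 ⇒ W=4.
Step 7. [col 3: W + I ≡ U (mod 10)] column 3 reads W+I+carry(1)=U with W=4, I=3; with digits 1,2,3,4,7,9 already taken and all letters distinct, the only value for U is 8, so U=8.
Step 8. [col 4: W + P ≡ M (mod 10)] in column 4 we have W+P≡M with carry-in 0; given W=4 and digits 1,2,3,4,7,8,9 already taken and all letters distinct, that pins M to 0 ⇒ M=0.
Step 9. [col 4: W + P ≡ M (mod 10)] in column 4 we have W+P≡M with carry-in 0; given W=4, M=0 and digits 0,1,2,3,4,7,8,9 already taken and all letters distinct, that pins P to 6, so P=6.

Answer: F=2, I=3, J=7, M=0, P=6, S=1, T=9, U=8, W=4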